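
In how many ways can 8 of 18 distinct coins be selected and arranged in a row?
P(18,8) = 18!/(18-8)! = 1764322560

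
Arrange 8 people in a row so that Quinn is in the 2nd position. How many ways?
Fix one position: (8-1)! = 5040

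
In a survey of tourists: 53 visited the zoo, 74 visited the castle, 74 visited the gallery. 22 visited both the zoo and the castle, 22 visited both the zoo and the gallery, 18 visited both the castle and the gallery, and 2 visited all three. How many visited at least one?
|A∪B∪C| = 53+74+74-22-22-18+2 = 141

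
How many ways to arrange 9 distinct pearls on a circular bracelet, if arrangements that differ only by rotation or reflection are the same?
(9-1)!/2 = 40320/2 = 20160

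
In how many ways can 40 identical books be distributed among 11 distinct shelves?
C(40+11-1, 11-1) = C(50, 10) = 10272278170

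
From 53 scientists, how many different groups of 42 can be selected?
C(53,42) = 53!/(42!×11!) = 76223753060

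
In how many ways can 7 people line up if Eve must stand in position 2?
Fix one position: (7-1)! = 720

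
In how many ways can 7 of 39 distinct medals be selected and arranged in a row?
P(39,7) = 39!/(39-7)! = 77519922480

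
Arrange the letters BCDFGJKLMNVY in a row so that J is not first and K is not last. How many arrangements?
By inclusion-exclusion: 12! - 2×(12-1)! + (12-2)! = 479001600 - 79833600 + 3628800 = 402796800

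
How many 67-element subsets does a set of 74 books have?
C(74,67) = 74!/(67!×7!) = 1799579064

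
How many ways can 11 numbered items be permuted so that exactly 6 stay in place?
Choose the 6 fixed points C(11,6) = 462, derange the rest: !5 = Σ_{j=0}^{5} (-1)^j·5!/j! = 120 - 120 + 60 - 20 + 5 - 1 = 44. Product = 462 × 44 = 20328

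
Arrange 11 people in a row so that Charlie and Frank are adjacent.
Treat as block: (11-1)! × 2! = 3628800 × 2 = 7257600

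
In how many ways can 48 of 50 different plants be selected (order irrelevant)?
C(50,48) = 50!/(48!×2!) = 1225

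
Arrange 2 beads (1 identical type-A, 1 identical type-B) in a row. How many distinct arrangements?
2! / (1! × 1!) = 2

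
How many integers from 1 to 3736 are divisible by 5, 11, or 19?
⌊3736/5⌋+⌊3736/11⌋+⌊3736/19⌋ - ⌊3736/55⌋-⌊3736/95⌋-⌊3736/209⌋ + ⌊3736/1045⌋ = 747+339+196 - 67-39-17 + 3 = 1162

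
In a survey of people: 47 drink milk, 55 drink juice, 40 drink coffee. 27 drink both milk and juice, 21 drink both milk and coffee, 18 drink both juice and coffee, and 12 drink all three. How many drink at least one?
|A∪B∪C| = 47+55+40-27-21-18+12 = 88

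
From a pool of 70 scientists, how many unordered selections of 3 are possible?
C(70,3) = 70!/(3!×67!) = 54740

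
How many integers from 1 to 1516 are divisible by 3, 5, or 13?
⌊1516/3⌋+⌊1516/5⌋+⌊1516/13⌋ - ⌊1516/15⌋-⌊1516/39⌋-⌊1516/65⌋ + ⌊1516/195⌋ = 505+303+116 - 101-38-23 + 7 = 769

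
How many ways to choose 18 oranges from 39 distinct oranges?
C(39,18) = 39!/(18!×21!) = 62359143990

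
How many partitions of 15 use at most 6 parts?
By conjugation, equals partitions of 15 into parts ≤ 6. Let r_j(i) = number of partitions of i into parts ≤ j, for i = 0..15. r_1(i) = 1 for all i; r_j(i) = r_{j-1}(i) + r_j(i-j). Rows j = 2..6: ≤2: 1 1 2 2 3 3 4 4 5 5 6 6 7 7 8 8; ≤3: 1 1 2 3 4 5 7 8 10 12 14 16 19 21 24 27; ≤4: 1 1 2 3 5 6 9 11 15 18 23 27 34 39 47 54; ≤5: 1 1 2 3 5 7 10 13 18 23 30 37 47 57 70 84; ≤6: 1 1 2 3 5 7 11 14 20 26 35 44 58 71 90 110. r_6(15) = 110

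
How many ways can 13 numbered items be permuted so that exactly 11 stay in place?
Choose the 11 fixed points C(13,11) = 78, derange the rest: !2 = Σ_{j=0}^{2} (-1)^j·2!/j! = 2 - 2 + 1 = 1. Product = 78 × 1 = 78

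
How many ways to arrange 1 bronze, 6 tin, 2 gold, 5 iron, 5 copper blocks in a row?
19! / (1! × 6! × 2! × 5! × 5!) = 5866372512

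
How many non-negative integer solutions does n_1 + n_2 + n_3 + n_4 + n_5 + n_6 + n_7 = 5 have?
C(5+7-1, 7-1) = C(11, 6) = 462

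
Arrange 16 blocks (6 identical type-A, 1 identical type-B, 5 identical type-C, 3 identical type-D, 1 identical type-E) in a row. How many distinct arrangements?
16! / (6! × 1! × 5! × 3! × 1!) = 40360320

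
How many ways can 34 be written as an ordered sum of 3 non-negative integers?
C(34+3-1, 3-1) = C(36, 2) = 630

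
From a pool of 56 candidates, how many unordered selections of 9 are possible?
C(56,9) = 56!/(9!×47!) = 7575968400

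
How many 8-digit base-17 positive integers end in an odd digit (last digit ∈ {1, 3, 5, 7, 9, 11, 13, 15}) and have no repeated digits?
Last∈{1,3,5,7,9,11,13,15}. Last=0: 0. Last nonzero: 8×15×P(15,6) = 432432000. Total = 432432000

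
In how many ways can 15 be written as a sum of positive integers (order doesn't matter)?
Pentagonal recurrence p(n) = p(n-1) + p(n-2) - p(n-5) - p(n-7) + p(n-12) + p(n-15) - ... gives p(0..14) = 1, 1, 2, 3, 5, 7, 11, 15, 22, 30, 42, 56, 77, 101, 135. p(15) = p(14) + p(13) - p(10) - p(8) + p(3) + p(0) = 135 + 101 - 42 - 22 + 3 + 1 = 176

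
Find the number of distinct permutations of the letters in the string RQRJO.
5! / (1! × 1! × 1! × 2!) = 60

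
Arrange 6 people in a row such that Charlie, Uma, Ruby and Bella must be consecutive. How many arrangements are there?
Treat the 4 as one block: (6-4+1)! × 4! = 6 × 24 = 144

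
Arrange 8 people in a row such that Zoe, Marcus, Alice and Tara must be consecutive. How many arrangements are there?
Treat the 4 as one block: (8-4+1)! × 4! = 120 × 24 = 2880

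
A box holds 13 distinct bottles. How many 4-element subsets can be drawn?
C(13,4) = 13!/(4!×9!) = 715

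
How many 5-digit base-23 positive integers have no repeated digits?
First digit: 22 choices (nonzero). Then descending: 22 × 22 × 21 × 20 × 19 = 3862320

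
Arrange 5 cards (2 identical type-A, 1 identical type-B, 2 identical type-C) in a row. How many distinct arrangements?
5! / (2! × 1! × 2!) = 30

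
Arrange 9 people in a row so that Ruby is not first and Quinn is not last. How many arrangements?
By inclusion-exclusion: 9! - 2×(9-1)! + (9-2)! = 362880 - 80640 + 5040 = 287280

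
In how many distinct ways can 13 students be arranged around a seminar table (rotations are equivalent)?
Circular: fix one position, arrange the rest. (13-1)! = 479001600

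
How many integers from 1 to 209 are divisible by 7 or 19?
⌊209/7⌋ + ⌊209/19⌋ - ⌊209/133⌋ = 29 + 11 - 1 = 39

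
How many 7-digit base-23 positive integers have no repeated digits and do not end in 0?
Last digit: 22 nonzero choices. First digit: 21 (nonzero, ≠last). Middle 5: P(21,5) = 2441880. Total = 1128148560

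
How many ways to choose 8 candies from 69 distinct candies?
C(69,8) = 69!/(8!×61!) = 8361453672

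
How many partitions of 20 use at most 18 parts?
By conjugation, equals partitions of 20 into parts ≤ 18. Let r_j(i) = number of partitions of i into parts ≤ j, for i = 0..20. r_1(i) = 1 for all i; r_j(i) = r_{j-1}(i) + r_j(i-j). Rows j = 2..18: ≤2: 1 1 2 2 3 3 4 4 5 5 6 6 7 7 8 8 9 9 10 10 11; ≤3: 1 1 2 3 4 5 7 8 10 12 14 16 19 21 24 27 30 33 37 40 44; ≤4: 1 1 2 3 5 6 9 11 15 18 23 27 34 39 47 54 64 72 84 94 108; ≤5: 1 1 2 3 5 7 10 13 18 23 30 37 47 57 70 84 101 119 141 164 192; ≤6: 1 1 2 3 5 7 11 14 20 26 35 44 58 71 90 110 136 163 199 235 282; ≤7: 1 1 2 3 5 7 11 15 21 28 38 49 65 82 105 131 164 201 248 300 364; ≤8: 1 1 2 3 5 7 11 15 22 29 40 52 70 89 116 146 186 230 288 352 434; ≤9: 1 1 2 3 5 7 11 15 22 30 41 54 73 94 123 157 201 252 318 393 488; ≤10: 1 1 2 3 5 7 11 15 22 30 42 55 75 97 128 164 212 267 340 423 530; ≤11: 1 1 2 3 5 7 11 15 22 30 42 56 76 99 131 169 219 278 355 445 560; ≤12: 1 1 2 3 5 7 11 15 22 30 42 56 77 100 133 172 224 285 366 460 582; ≤13: 1 1 2 3 5 7 11 15 22 30 42 56 77 101 134 174 227 290 373 471 597; ≤14: 1 1 2 3 5 7 11 15 22 30 42 56 77 101 135 175 229 293 378 478 608; ≤15: 1 1 2 3 5 7 11 15 22 30 42 56 77 101 135 176 230 295 381 483 615; ≤16: 1 1 2 3 5 7 11 15 22 30 42 56 77 101 135 176 231 296 383 486 620; ≤17: 1 1 2 3 5 7 11 15 22 30 42 56 77 101 135 176 231 297 384 488 623; ≤18: 1 1 2 3 5 7 11 15 22 30 42 56 77 101 135 176 231 297 385 489 625. r_18(20) = 625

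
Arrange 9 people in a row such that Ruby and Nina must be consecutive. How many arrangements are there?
Treat the 2 as one block: (9-2+1)! × 2! = 40320 × 2 = 80640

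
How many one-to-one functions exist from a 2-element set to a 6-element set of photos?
P(6,2) = 6!/(6-2)! = 30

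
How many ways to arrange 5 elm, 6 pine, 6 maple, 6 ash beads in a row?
23! / (5! × 6! × 6! × 6!) = 577185873264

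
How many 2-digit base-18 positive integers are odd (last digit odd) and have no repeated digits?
Last∈{1,3,5,7,9,11,13,15,17}. Last=0: 0. Last nonzero: 9×16×P(16,0) = 144. Total = 144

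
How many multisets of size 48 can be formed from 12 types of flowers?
C(48+12-1, 12-1) = C(59, 11) = 279871768995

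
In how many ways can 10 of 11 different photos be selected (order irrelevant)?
C(11,10) = 11!/(10!×1!) = 11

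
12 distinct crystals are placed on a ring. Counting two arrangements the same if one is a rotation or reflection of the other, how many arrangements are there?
(12-1)!/2 = 39916800/2 = 19958400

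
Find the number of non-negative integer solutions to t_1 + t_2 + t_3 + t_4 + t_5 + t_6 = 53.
C(53+6-1, 6-1) = C(58, 5) = 4582116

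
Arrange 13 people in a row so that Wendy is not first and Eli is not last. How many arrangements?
By inclusion-exclusion: 13! - 2×(13-1)! + (13-2)! = 6227020800 - 958003200 + 39916800 = 5308934400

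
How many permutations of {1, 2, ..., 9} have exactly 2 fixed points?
Choose the 2 fixed points C(9,2) = 36, derange the rest: !7 = Σ_{j=0}^{7} (-1)^j·7!/j! = 5040 - 5040 + 2520 - 840 + 210 - 42 + 7 - 1 = 1854. Product = 36 × 1854 = 66744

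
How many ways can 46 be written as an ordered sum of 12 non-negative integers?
C(46+12-1, 12-1) = C(57, 11) = 184509266760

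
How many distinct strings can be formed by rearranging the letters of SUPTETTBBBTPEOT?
15! / (2! × 5! × 2! × 1! × 3! × 1! × 1!) = 454053600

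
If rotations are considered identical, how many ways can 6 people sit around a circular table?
Circular: fix one position, arrange the rest. (6-1)! = 120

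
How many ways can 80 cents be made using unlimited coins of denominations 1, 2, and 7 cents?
Coefficient of x^80 in 1/(1-x^1) · 1/(1-x^2) · 1/(1-x^7). Case on j = number of 7-cent coins (j = 0..11); remainder r = 80 - 7j is made from {1,2} in ⌊r/2⌋+1 ways. r = 80, 73, 66, 59, 52, 45, 38, 31, 24, 17, 10, 3 → 41 + 37 + 34 + 30 + 27 + 23 + 20 + 16 + 13 + 9 + 6 + 2 = 258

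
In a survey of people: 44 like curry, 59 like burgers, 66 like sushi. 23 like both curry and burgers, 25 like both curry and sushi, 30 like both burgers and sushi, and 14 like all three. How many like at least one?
|A∪B∪C| = 44+59+66-23-25-30+14 = 105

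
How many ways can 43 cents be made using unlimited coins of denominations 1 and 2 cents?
Coefficient of x^43 in 1/(1-x^1) · 1/(1-x^2). Use j coins of 2 for j = 0..⌊43/2⌋ = 21, the rest in 1s: 21 + 1 = 22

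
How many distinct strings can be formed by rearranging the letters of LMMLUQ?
6! / (2! × 2! × 1! × 1!) = 180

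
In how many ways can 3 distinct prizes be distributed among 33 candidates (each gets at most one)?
P(33,3) = 33!/(33-3)! = 32736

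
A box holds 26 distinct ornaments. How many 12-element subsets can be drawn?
C(26,12) = 26!/(12!×14!) = 9657700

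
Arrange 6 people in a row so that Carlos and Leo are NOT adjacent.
Total - adjacent = 6! - (6-1)!×2 = 720 - 240 = 480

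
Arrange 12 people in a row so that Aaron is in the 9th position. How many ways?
Fix one position: (12-1)! = 39916800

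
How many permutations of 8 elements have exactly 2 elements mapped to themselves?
Choose the 2 fixed points C(8,2) = 28, derange the rest: !6 = Σ_{j=0}^{6} (-1)^j·6!/j! = 720 - 720 + 360 - 120 + 30 - 6 + 1 = 265. Product = 28 × 265 = 7420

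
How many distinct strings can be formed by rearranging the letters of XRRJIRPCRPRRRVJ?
15! / (2! × 7! × 1! × 2! × 1! × 1! × 1!) = 64864800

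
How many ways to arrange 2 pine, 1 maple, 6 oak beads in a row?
9! / (2! × 1! × 6!) = 252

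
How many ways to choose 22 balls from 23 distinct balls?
C(23,22) = 23!/(22!×1!) = 23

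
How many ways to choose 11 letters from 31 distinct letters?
C(31,11) = 31!/(11!×20!) = 84672315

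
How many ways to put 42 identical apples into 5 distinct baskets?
C(42+5-1, 5-1) = C(46, 4) = 163185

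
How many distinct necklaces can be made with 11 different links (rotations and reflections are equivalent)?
(11-1)!/2 = 3628800/2 = 1814400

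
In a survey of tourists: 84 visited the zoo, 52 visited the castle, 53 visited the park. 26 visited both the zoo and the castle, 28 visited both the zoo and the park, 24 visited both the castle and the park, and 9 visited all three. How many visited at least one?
|A∪B∪C| = 84+52+53-26-28-24+9 = 120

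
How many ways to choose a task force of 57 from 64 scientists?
C(64,57) = 64!/(57!×7!) = 621216192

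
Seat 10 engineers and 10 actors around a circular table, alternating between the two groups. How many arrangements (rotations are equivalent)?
Fix one of the engineers: (10-1)! ways for the remaining engineers, × 10! ways for the actors = 362880 × 3628800 = 1316818944000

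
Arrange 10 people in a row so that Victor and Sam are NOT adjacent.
Total - adjacent = 10! - (10-1)!×2 = 3628800 - 725760 = 2903040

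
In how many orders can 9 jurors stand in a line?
9! = 362880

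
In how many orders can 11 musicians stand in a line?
11! = 39916800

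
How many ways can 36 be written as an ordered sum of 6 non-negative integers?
C(36+6-1, 6-1) = C(41, 5) = 749398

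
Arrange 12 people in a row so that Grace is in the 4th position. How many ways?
Fix one position: (12-1)! = 39916800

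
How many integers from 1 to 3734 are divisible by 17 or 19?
⌊3734/17⌋ + ⌊3734/19⌋ - ⌊3734/323⌋ = 219 + 196 - 11 = 404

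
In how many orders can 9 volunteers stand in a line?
9! = 362880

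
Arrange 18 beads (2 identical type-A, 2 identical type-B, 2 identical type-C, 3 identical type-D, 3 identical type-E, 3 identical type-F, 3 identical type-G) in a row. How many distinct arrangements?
18! / (2! × 2! × 2! × 3! × 3! × 3! × 3!) = 617512896000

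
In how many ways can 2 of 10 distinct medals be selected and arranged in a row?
P(10,2) = 10!/(10-2)! = 90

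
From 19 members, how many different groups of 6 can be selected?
C(19,6) = 19!/(6!×13!) = 27132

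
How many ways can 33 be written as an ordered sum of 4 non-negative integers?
C(33+4-1, 4-1) = C(36, 3) = 7140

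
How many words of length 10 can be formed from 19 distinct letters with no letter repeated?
P(19,10) = 19!/(19-10)! = 335221286400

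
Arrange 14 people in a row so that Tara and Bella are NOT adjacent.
Total - adjacent = 14! - (14-1)!×2 = 87178291200 - 12454041600 = 74724249600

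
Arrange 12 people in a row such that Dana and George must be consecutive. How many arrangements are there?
Treat the 2 as one block: (12-2+1)! × 2! = 39916800 × 2 = 79833600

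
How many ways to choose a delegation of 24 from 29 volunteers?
C(29,24) = 29!/(24!×5!) = 118755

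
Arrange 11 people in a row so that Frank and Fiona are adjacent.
Treat as block: (11-1)! × 2! = 3628800 × 2 = 7257600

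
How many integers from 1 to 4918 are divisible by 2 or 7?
⌊4918/2⌋ + ⌊4918/7⌋ - ⌊4918/14⌋ = 2459 + 702 - 351 = 2810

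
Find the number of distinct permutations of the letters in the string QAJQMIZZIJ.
10! / (2! × 1! × 2! × 2! × 1! × 2!) = 226800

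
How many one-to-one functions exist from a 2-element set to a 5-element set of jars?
P(5,2) = 5!/(5-2)! = 20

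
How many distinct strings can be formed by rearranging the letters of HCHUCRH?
7! / (2! × 1! × 3! × 1!) = 420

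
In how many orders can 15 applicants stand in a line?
15! = 1307674368000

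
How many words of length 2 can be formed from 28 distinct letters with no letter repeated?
P(28,2) = 28!/(28-2)! = 756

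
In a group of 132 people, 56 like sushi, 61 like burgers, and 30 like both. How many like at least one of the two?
|A∪B| = |A| + |B| - |A∩B| = 56 + 61 - 30 = 87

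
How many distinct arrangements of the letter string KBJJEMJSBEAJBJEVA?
17! / (1! × 1! × 1! × 1! × 2! × 3! × 3! × 5!) = 41167526400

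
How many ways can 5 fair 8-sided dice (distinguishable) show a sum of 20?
Coefficient of x^20 in (x + x² + ... + x^8)^5. By inclusion-exclusion on dice exceeding 8: Σ_j (-1)^j C(5,j)·C(20-1-8j, 4) = C(5,0)·C(19,4) - C(5,1)·C(11,4) = 1·3876 - 5·330 = 2226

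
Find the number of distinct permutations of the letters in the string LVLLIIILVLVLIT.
14! / (4! × 1! × 3! × 6!) = 840840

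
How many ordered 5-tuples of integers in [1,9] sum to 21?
Coefficient of x^21 in (x + x² + ... + x^9)^5. By inclusion-exclusion on dice exceeding 9: Σ_j (-1)^j C(5,j)·C(21-1-9j, 4) = C(5,0)·C(20,4) - C(5,1)·C(11,4) = 1·4845 - 5·330 = 3195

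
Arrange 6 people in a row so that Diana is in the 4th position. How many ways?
Fix one position: (6-1)! = 120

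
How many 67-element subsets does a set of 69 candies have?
C(69,67) = 69!/(67!×2!) = 2346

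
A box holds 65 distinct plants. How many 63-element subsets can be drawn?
C(65,63) = 65!/(63!×2!) = 2080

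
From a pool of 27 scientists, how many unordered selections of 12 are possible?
C(27,12) = 27!/(12!×15!) = 17383860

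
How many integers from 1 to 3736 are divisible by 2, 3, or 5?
⌊3736/2⌋+⌊3736/3⌋+⌊3736/5⌋ - ⌊3736/6⌋-⌊3736/10⌋-⌊3736/15⌋ + ⌊3736/30⌋ = 1868+1245+747 - 622-373-249 + 124 = 2740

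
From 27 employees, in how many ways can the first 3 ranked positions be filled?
P(27,3) = 27!/(27-3)! = 17550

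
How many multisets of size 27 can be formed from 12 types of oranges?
C(27+12-1, 12-1) = C(38, 11) = 1203322288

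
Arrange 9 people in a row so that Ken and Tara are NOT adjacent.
Total - adjacent = 9! - (9-1)!×2 = 362880 - 80640 = 282240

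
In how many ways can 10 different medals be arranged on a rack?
10! = 3628800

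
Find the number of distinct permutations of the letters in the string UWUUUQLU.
8! / (1! × 1! × 5! × 1!) = 336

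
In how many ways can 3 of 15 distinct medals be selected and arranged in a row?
P(15,3) = 15!/(15-3)! = 2730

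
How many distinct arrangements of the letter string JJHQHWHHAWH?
11! / (1! × 1! × 2! × 2! × 5!) = 83160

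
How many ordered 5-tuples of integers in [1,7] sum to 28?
Coefficient of x^28 in (x + x² + ... + x^7)^5. By inclusion-exclusion on dice exceeding 7: Σ_j (-1)^j C(5,j)·C(28-1-7j, 4) = C(5,0)·C(27,4) - C(5,1)·C(20,4) + C(5,2)·C(13,4) - C(5,3)·C(6,4) = 1·17550 - 5·4845 + 10·715 - 10·15 = 325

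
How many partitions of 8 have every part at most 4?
Let r_j(i) = number of partitions of i into parts ≤ j, for i = 0..8. r_1(i) = 1 for all i; r_j(i) = r_{j-1}(i) + r_j(i-j). Rows j = 2..4: ≤2: 1 1 2 2 3 3 4 4 5; ≤3: 1 1 2 3 4 5 7 8 10; ≤4: 1 1 2 3 5 6 9 11 15. r_4(8) = 15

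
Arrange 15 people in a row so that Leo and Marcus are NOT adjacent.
Total - adjacent = 15! - (15-1)!×2 = 1307674368000 - 174356582400 = 1133317785600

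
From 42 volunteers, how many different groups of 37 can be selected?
C(42,37) = 42!/(37!×5!) = 850668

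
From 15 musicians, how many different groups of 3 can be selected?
C(15,3) = 15!/(3!×12!) = 455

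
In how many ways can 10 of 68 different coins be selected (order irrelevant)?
C(68,10) = 68!/(10!×58!) = 290752384208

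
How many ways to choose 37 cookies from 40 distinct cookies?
C(40,37) = 40!/(37!×3!) = 9880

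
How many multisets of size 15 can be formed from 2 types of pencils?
C(15+2-1, 2-1) = C(16, 1) = 16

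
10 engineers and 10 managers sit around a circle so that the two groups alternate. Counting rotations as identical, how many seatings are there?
Fix one of the engineers: (10-1)! ways for the remaining engineers, × 10! ways for the managers = 362880 × 3628800 = 1316818944000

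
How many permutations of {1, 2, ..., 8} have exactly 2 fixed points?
Choose the 2 fixed points C(8,2) = 28, derange the rest: !6 = Σ_{j=0}^{6} (-1)^j·6!/j! = 720 - 720 + 360 - 120 + 30 - 6 + 1 = 265. Product = 28 × 265 = 7420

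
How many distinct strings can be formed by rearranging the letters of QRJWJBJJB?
9! / (4! × 1! × 1! × 1! × 2!) = 7560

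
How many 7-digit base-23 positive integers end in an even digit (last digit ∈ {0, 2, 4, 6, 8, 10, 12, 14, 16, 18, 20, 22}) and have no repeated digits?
Last∈{0,2,4,6,8,10,12,14,16,18,20,22}. Last=0: 53721360. Last nonzero: 11×21×P(21,5) = 564074280. Total = 617795640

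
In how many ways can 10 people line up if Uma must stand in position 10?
Fix one position: (10-1)! = 362880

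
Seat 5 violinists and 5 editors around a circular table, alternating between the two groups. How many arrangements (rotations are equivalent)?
Fix one of the violinists: (5-1)! ways for the remaining violinists, × 5! ways for the editors = 24 × 120 = 2880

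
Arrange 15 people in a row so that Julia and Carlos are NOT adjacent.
Total - adjacent = 15! - (15-1)!×2 = 1307674368000 - 174356582400 = 1133317785600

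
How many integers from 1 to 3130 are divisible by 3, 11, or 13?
⌊3130/3⌋+⌊3130/11⌋+⌊3130/13⌋ - ⌊3130/33⌋-⌊3130/39⌋-⌊3130/143⌋ + ⌊3130/429⌋ = 1043+284+240 - 94-80-21 + 7 = 1379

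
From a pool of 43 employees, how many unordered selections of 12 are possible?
C(43,12) = 43!/(12!×31!) = 15338678264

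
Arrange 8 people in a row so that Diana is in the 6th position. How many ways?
Fix one position: (8-1)! = 5040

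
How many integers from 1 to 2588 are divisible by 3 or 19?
⌊2588/3⌋ + ⌊2588/19⌋ - ⌊2588/57⌋ = 862 + 136 - 45 = 953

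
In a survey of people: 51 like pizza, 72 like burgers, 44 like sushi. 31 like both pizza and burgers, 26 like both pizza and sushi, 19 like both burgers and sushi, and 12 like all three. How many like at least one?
|A∪B∪C| = 51+72+44-31-26-19+12 = 103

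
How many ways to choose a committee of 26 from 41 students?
C(41,26) = 41!/(26!×15!) = 63432274896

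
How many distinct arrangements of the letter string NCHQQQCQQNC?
11! / (3! × 1! × 5! × 2!) = 27720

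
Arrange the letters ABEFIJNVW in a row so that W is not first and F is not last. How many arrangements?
By inclusion-exclusion: 9! - 2×(9-1)! + (9-2)! = 362880 - 80640 + 5040 = 287280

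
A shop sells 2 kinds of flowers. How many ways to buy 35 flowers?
C(35+2-1, 2-1) = C(36, 1) = 36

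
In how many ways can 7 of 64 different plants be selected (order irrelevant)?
C(64,7) = 64!/(7!×57!) = 621216192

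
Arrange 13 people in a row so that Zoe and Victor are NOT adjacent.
Total - adjacent = 13! - (13-1)!×2 = 6227020800 - 958003200 = 5269017600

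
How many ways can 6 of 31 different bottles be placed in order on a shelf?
P(31,6) = 31!/(31-6)! = 530122320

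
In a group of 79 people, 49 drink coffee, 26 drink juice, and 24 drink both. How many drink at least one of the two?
|A∪B| = |A| + |B| - |A∩B| = 49 + 26 - 24 = 51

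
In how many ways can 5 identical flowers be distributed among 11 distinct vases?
C(5+11-1, 11-1) = C(15, 10) = 3003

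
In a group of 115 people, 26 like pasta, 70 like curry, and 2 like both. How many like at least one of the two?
|A∪B| = |A| + |B| - |A∩B| = 26 + 70 - 2 = 94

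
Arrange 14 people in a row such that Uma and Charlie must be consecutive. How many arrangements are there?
Treat the 2 as one block: (14-2+1)! × 2! = 6227020800 × 2 = 12454041600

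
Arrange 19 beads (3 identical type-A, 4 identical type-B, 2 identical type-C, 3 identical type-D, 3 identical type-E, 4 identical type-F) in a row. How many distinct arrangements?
19! / (3! × 4! × 2! × 3! × 3! × 4!) = 488864376000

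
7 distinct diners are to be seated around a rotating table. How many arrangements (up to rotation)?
Circular: fix one position, arrange the rest. (7-1)! = 720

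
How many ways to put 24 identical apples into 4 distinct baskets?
C(24+4-1, 4-1) = C(27, 3) = 2925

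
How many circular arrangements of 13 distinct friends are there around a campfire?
Circular: fix one position, arrange the rest. (13-1)! = 479001600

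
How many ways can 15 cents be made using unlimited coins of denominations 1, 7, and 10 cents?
Coefficient of x^15 in 1/(1-x^1) · 1/(1-x^7) · 1/(1-x^10). Case on j = number of 10-cent coins (j = 0..1); remainder r = 15 - 10j is made from {1,7} in ⌊r/7⌋+1 ways. r = 15, 5 → 3 + 1 = 4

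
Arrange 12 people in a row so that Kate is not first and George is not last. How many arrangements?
By inclusion-exclusion: 12! - 2×(12-1)! + (12-2)! = 479001600 - 79833600 + 3628800 = 402796800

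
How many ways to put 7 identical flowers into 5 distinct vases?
C(7+5-1, 5-1) = C(11, 4) = 330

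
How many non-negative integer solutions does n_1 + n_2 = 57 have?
C(57+2-1, 2-1) = C(58, 1) = 58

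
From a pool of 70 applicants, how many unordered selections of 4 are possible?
C(70,4) = 70!/(4!×66!) = 916895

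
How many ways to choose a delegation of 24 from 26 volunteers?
C(26,24) = 26!/(24!×2!) = 325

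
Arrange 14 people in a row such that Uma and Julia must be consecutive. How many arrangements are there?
Treat the 2 as one block: (14-2+1)! × 2! = 6227020800 × 2 = 12454041600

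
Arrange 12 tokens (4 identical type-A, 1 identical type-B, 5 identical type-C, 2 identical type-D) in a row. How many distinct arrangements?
12! / (4! × 1! × 5! × 2!) = 83160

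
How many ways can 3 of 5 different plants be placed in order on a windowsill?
P(5,3) = 5!/(5-3)! = 60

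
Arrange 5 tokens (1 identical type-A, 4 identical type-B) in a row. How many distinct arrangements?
5! / (1! × 4!) = 5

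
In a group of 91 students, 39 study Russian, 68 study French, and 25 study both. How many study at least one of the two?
|A∪B| = |A| + |B| - |A∩B| = 39 + 68 - 25 = 82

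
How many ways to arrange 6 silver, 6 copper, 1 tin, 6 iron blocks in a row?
19! / (6! × 6! × 1! × 6!) = 325909584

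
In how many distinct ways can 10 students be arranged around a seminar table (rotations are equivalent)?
Circular: fix one position, arrange the rest. (10-1)! = 362880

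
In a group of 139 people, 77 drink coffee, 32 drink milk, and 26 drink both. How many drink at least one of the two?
|A∪B| = |A| + |B| - |A∩B| = 77 + 32 - 26 = 83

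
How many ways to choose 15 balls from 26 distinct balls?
C(26,15) = 26!/(15!×11!) = 7726160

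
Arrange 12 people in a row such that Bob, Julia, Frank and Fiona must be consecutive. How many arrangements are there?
Treat the 4 as one block: (12-4+1)! × 4! = 362880 × 24 = 8709120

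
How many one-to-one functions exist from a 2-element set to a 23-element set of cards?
P(23,2) = 23!/(23-2)! = 506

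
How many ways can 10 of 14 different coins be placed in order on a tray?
P(14,10) = 14!/(14-10)! = 3632428800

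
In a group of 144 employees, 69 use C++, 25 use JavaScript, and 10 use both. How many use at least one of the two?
|A∪B| = |A| + |B| - |A∩B| = 69 + 25 - 10 = 84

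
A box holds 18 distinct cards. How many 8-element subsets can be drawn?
C(18,8) = 18!/(8!×10!) = 43758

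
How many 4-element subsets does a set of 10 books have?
C(10,4) = 10!/(4!×6!) = 210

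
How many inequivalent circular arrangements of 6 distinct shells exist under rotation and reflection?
(6-1)!/2 = 120/2 = 60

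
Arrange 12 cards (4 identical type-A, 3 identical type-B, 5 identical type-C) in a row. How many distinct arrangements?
12! / (4! × 3! × 5!) = 27720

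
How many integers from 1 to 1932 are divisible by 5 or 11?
⌊1932/5⌋ + ⌊1932/11⌋ - ⌊1932/55⌋ = 386 + 175 - 35 = 526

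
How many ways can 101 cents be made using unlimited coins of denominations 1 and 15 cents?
Coefficient of x^101 in 1/(1-x^1) · 1/(1-x^15). Use j coins of 15 for j = 0..⌊101/15⌋ = 6, the rest in 1s: 6 + 1 = 7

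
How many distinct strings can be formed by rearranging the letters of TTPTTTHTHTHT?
12! / (8! × 1! × 3!) = 1980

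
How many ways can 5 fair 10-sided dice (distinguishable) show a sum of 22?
Coefficient of x^22 in (x + x² + ... + x^10)^5. By inclusion-exclusion on dice exceeding 10: Σ_j (-1)^j C(5,j)·C(22-1-10j, 4) = C(5,0)·C(21,4) - C(5,1)·C(11,4) = 1·5985 - 5·330 = 4335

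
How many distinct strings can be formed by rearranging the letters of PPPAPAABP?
9! / (1! × 3! × 5!) = 504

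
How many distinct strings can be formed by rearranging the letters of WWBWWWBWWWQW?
12! / (9! × 2! × 1!) = 660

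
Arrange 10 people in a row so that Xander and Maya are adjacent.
Treat as block: (10-1)! × 2! = 362880 × 2 = 725760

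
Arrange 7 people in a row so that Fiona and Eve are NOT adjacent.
Total - adjacent = 7! - (7-1)!×2 = 5040 - 1440 = 3600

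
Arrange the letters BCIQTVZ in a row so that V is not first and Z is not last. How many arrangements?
By inclusion-exclusion: 7! - 2×(7-1)! + (7-2)! = 5040 - 1440 + 120 = 3720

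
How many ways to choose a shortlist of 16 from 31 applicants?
C(31,16) = 31!/(16!×15!) = 300540195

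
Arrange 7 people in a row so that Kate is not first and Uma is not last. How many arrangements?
By inclusion-exclusion: 7! - 2×(7-1)! + (7-2)! = 5040 - 1440 + 120 = 3720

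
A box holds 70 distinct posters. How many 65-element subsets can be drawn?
C(70,65) = 70!/(65!×5!) = 12103014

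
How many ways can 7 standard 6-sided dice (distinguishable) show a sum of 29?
Coefficient of x^29 in (x + x² + ... + x^6)^7. By inclusion-exclusion on dice exceeding 6: Σ_j (-1)^j C(7,j)·C(29-1-6j, 6) = C(7,0)·C(28,6) - C(7,1)·C(22,6) + C(7,2)·C(16,6) - C(7,3)·C(10,6) = 1·376740 - 7·74613 + 21·8008 - 35·210 = 15267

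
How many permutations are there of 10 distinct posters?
10! = 3628800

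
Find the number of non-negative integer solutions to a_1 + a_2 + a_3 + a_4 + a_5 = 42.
C(42+5-1, 5-1) = C(46, 4) = 163185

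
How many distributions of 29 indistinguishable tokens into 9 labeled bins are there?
C(29+9-1, 9-1) = C(37, 8) = 38608020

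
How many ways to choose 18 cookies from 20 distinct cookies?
C(20,18) = 20!/(18!×2!) = 190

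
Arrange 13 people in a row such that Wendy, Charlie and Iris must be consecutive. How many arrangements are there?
Treat the 3 as one block: (13-3+1)! × 3! = 39916800 × 6 = 239500800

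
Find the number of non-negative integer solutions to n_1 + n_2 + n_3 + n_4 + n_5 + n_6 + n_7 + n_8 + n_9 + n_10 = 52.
C(52+10-1, 10-1) = C(61, 9) = 17341763505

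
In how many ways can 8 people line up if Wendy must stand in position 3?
Fix one position: (8-1)! = 5040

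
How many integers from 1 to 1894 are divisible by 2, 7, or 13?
⌊1894/2⌋+⌊1894/7⌋+⌊1894/13⌋ - ⌊1894/14⌋-⌊1894/26⌋-⌊1894/91⌋ + ⌊1894/182⌋ = 947+270+145 - 135-72-20 + 10 = 1145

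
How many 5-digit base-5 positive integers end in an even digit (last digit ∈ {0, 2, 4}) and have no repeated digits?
Last∈{0,2,4}. Last=0: 24. Last nonzero: 2×3×P(3,3) = 36. Total = 60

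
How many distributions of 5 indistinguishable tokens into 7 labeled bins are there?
C(5+7-1, 7-1) = C(11, 6) = 462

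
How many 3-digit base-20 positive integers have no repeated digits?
First digit: 19 choices (nonzero). Then descending: 19 × 19 × 18 = 6498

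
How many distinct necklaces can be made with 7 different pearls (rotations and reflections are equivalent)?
(7-1)!/2 = 720/2 = 360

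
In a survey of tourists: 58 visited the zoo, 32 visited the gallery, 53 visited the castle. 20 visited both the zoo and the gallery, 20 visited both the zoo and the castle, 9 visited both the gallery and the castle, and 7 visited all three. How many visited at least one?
|A∪B∪C| = 58+32+53-20-20-9+7 = 101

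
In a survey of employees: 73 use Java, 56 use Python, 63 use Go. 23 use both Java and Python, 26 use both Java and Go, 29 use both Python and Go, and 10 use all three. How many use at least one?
|A∪B∪C| = 73+56+63-23-26-29+10 = 124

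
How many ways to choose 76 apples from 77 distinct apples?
C(77,76) = 77!/(76!×1!) = 77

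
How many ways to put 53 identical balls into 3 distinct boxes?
C(53+3-1, 3-1) = C(55, 2) = 1485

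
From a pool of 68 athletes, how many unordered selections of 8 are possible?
C(68,8) = 68!/(8!×60!) = 7392009768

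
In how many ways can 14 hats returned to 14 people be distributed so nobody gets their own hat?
!14 = Σ_{j=0}^{14} (-1)^j·14!/j! = 87178291200 - 87178291200 + 43589145600 - 14529715200 + 3632428800 - 726485760 + 121080960 - 17297280 + 2162160 - 240240 + 24024 - 2184 + 182 - 14 + 1 = 32071101049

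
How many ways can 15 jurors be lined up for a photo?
15! = 1307674368000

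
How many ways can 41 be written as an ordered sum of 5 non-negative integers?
C(41+5-1, 5-1) = C(45, 4) = 148995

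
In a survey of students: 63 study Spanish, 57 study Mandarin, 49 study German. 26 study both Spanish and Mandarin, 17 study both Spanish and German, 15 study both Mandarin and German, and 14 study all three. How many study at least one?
|A∪B∪C| = 63+57+49-26-17-15+14 = 125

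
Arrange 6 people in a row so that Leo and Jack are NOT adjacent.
Total - adjacent = 6! - (6-1)!×2 = 720 - 240 = 480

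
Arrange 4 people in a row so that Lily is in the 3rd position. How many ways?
Fix one position: (4-1)! = 6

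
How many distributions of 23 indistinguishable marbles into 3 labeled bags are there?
C(23+3-1, 3-1) = C(25, 2) = 300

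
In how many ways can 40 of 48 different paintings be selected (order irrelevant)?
C(48,40) = 48!/(40!×8!) = 377348994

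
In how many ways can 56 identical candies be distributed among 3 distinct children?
C(56+3-1, 3-1) = C(58, 2) = 1653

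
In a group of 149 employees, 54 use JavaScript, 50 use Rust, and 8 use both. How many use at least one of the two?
|A∪B| = |A| + |B| - |A∩B| = 54 + 50 - 8 = 96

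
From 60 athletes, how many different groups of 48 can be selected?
C(60,48) = 60!/(48!×12!) = 1399358844975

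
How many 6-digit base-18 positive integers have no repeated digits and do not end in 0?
Last digit: 17 nonzero choices. First digit: 16 (nonzero, ≠last). Middle 4: P(16,4) = 43680. Total = 11880960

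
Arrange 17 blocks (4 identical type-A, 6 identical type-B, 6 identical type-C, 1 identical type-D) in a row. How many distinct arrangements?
17! / (4! × 6! × 6! × 1!) = 28588560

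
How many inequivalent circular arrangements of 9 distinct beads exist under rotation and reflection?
(9-1)!/2 = 40320/2 = 20160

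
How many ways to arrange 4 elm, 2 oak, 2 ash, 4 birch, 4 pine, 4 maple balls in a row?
20! / (4! × 2! × 2! × 4! × 4! × 4!) = 1833241410000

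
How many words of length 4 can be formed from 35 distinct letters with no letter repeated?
P(35,4) = 35!/(35-4)! = 1256640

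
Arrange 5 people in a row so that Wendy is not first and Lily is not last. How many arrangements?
By inclusion-exclusion: 5! - 2×(5-1)! + (5-2)! = 120 - 48 + 6 = 78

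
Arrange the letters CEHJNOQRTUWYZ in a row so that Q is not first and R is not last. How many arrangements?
By inclusion-exclusion: 13! - 2×(13-1)! + (13-2)! = 6227020800 - 958003200 + 39916800 = 5308934400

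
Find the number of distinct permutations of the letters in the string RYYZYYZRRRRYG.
13! / (5! × 1! × 5! × 2!) = 216216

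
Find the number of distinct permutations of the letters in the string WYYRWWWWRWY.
11! / (2! × 3! × 6!) = 4620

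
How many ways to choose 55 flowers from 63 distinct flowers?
C(63,55) = 63!/(55!×8!) = 3872894697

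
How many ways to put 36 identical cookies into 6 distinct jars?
C(36+6-1, 6-1) = C(41, 5) = 749398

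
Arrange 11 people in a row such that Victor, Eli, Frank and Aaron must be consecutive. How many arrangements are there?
Treat the 4 as one block: (11-4+1)! × 4! = 40320 × 24 = 967680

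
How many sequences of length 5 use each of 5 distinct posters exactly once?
5! = 120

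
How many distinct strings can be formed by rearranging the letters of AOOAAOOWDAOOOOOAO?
17! / (5! × 10! × 1! × 1!) = 816816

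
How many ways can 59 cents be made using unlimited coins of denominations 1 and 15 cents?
Coefficient of x^59 in 1/(1-x^1) · 1/(1-x^15). Use j coins of 15 for j = 0..⌊59/15⌋ = 3, the rest in 1s: 3 + 1 = 4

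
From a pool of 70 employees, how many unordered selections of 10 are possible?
C(70,10) = 70!/(10!×60!) = 396704524216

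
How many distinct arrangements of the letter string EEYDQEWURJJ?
11! / (1! × 3! × 1! × 2! × 1! × 1! × 1! × 1!) = 3326400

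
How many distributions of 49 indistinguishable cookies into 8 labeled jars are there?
C(49+8-1, 8-1) = C(56, 7) = 231917400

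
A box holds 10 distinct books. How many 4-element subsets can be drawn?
C(10,4) = 10!/(4!×6!) = 210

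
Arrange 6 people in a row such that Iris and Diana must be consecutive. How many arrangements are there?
Treat the 2 as one block: (6-2+1)! × 2! = 120 × 2 = 240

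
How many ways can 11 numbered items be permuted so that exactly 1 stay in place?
Choose the 1 fixed point C(11,1) = 11, derange the rest: !10 = Σ_{j=0}^{10} (-1)^j·10!/j! = 3628800 - 3628800 + 1814400 - 604800 + 151200 - 30240 + 5040 - 720 + 90 - 10 + 1 = 1334961. Product = 11 × 1334961 = 14684571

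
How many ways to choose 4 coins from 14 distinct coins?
C(14,4) = 14!/(4!×10!) = 1001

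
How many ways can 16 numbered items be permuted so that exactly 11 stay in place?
Choose the 11 fixed points C(16,11) = 4368, derange the rest: !5 = Σ_{j=0}^{5} (-1)^j·5!/j! = 120 - 120 + 60 - 20 + 5 - 1 = 44. Product = 4368 × 44 = 192192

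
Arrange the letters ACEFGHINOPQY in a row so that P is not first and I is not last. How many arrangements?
By inclusion-exclusion: 12! - 2×(12-1)! + (12-2)! = 479001600 - 79833600 + 3628800 = 402796800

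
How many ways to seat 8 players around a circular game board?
Circular: fix one position, arrange the rest. (8-1)! = 5040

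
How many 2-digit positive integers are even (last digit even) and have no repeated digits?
Last∈{0,2,4,6,8}. Last=0: 9. Last nonzero: 4×8×P(8,0) = 32. Total = 41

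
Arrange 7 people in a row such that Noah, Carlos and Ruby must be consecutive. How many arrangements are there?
Treat the 3 as one block: (7-3+1)! × 3! = 120 × 6 = 720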